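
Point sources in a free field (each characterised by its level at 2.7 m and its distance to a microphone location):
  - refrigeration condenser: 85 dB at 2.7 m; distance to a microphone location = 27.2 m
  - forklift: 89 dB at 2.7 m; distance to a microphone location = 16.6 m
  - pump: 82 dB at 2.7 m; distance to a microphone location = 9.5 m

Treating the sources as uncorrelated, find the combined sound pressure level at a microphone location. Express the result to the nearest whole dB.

First find each source's level at the receiver (point-source: −20·log₁₀(r/r_ref)), then combine on an intensity basis.
refrigeration condenser: 85 − 20·log₁₀(27.2/2.7) = 85 − 20.06 = 64.94 dB.
forklift: 89 − 20·log₁₀(16.6/2.7) = 89 − 15.77 = 73.23 dB.
pump: 82 − 20·log₁₀(9.5/2.7) = 82 − 10.93 = 71.07 dB.
Σ 10^(L/10) = 3.693e+07 → L_total = 10·log₁₀(3.693e+07) = 75.67 dB.

76 dB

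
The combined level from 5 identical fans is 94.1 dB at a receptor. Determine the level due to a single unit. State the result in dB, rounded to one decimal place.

5 equal contributions raise the level by 10·log₁₀ 5 = 6.990 dB, so each unit alone gives 94.1 − 6.990.

87.1 dB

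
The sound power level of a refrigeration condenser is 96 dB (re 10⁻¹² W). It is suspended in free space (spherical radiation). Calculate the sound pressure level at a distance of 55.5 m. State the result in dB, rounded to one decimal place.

L_p = L_w − 10·log₁₀(4π·r²) with r = 55.5 m.
4π·r² = 3.871e+04 m², 10·log₁₀ of that is 45.878 dB.
L_p = 96 − 45.878 = 50.12 dB.

50.1 dB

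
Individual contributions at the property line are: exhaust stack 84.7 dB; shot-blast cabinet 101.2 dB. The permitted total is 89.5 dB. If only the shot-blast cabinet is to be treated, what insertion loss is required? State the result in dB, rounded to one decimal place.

Everything except the shot-blast cabinet sums to 10^(84.7/10) = 2.951e+08 in linear terms, 84.70 dB.
The limit corresponds to 10^(89.5/10) = 8.913e+08; subtracting the fixed part leaves 5.961e+08 for the shot-blast cabinet, i.e. 87.75 dB.
Required insertion loss = 101.2 − 87.75 = 13.45 dB.

13.4 dB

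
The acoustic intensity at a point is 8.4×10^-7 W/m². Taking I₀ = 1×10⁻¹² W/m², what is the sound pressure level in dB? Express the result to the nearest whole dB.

59 dB

I/I₀ = 8.4×10^-7/10⁻¹² = 8.4×10^5, and L = 10·log₁₀(I/I₀).
L = 10·(0.9243 + 5) = 59.24 dB.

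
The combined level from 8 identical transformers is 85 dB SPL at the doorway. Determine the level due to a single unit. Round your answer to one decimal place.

For N identical incoherent sources L_total = L₁ + 10·log₁₀ N, so L₁ = 85 − 10·log₁₀(8) = 85 − 9.031.

76.0 dB SPL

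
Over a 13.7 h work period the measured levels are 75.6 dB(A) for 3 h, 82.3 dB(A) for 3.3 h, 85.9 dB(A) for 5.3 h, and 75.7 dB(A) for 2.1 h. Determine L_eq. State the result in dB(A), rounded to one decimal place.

Weight each interval's intensity by its duration and average over T = 13.7 h:
Σ tᵢ·10^(Lᵢ/10) = 3·10^(75.6/10) + 3.3·10^(82.3/10) + 5.3·10^(85.9/10) + 2.1·10^(75.7/10) = 2.809e+09.
L_eq = 10·log₁₀(2.809e+09/13.7) = 83.12 dB(A).

83.1 dB(A)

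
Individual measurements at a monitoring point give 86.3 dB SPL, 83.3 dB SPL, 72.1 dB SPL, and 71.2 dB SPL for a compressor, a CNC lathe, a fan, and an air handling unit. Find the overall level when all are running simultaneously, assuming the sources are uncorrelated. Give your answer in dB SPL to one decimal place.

Incoherent sources combine by intensity addition: L_total = 10·log₁₀(Σ 10^(L_i/10)).
Σ 10^(L/10) = 10^(86.3/10) + 10^(83.3/10) + 10^(72.1/10) + 10^(71.2/10) = 6.698e+08.
L_total = 10·log₁₀(6.698e+08) = 88.26 dB SPL.

88.3 dB SPL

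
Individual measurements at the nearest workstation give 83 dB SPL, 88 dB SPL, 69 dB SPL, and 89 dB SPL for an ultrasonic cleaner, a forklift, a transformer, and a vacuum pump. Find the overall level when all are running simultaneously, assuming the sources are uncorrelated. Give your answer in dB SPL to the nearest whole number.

92 dB SPL

Incoherent sources combine by intensity addition: L_total = 10·log₁₀(Σ 10^(L_i/10)).
Σ 10^(L/10) = 10^(83/10) + 10^(88/10) + 10^(69/10) + 10^(89/10) = 1.633e+09.
L_total = 10·log₁₀(1.633e+09) = 92.13 dB SPL.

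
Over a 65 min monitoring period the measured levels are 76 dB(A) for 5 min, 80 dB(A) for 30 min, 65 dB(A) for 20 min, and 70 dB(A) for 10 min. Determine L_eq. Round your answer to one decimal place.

Weight each interval's intensity by its duration and average over T = 65 min:
Σ tᵢ·10^(Lᵢ/10) = 5·10^(76/10) + 30·10^(80/10) + 20·10^(65/10) + 10·10^(70/10) = 3.362e+09.
L_eq = 10·log₁₀(3.362e+09/65) = 77.14 dB(A).

77.1 dB(A)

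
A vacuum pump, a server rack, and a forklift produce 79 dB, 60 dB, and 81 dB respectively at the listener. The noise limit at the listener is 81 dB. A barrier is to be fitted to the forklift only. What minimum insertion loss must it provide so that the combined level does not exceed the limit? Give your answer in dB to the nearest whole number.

4 dB

Fixed contribution from the other sources: Σ 10^(L/10) = 10^(79/10) + 10^(60/10) = 8.043e+07 (79.05 dB).
The limit corresponds to 10^(81/10) = 1.259e+08; subtracting the fixed part leaves 4.546e+07 for the forklift, i.e. 76.58 dB.
So the forklift must be reduced from 81 to 76.58 dB: IL = 4.42 dB.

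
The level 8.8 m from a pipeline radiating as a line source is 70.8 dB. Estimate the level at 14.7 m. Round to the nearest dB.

69 dB

Cylindrical spreading from a line source gives a 10·log₁₀(r₂/r₁) drop.
L₂ = 70.8 − 10·log₁₀(14.7/8.8) = 70.8 − 2.228 = 68.57 dB.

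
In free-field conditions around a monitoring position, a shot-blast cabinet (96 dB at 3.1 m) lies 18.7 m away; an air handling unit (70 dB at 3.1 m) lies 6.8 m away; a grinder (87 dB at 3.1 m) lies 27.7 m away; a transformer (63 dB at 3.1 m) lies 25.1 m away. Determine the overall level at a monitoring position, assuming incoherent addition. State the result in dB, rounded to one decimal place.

80.7 dB

Apply inverse-square spreading to bring every level to the receiver, then sum 10^(L/10).
shot-blast cabinet: 96 − 20·log₁₀(18.7/3.1) = 96 − 15.61 = 80.39 dB.
air handling unit: 70 − 20·log₁₀(6.8/3.1) = 70 − 6.82 = 63.18 dB.
grinder: 87 − 20·log₁₀(27.7/3.1) = 87 − 19.02 = 67.98 dB.
transformer: 63 − 20·log₁₀(25.1/3.1) = 63 − 18.17 = 44.83 dB.
Σ 10^(L/10) = 1.178e+08 → L_total = 10·log₁₀(1.178e+08) = 80.71 dB.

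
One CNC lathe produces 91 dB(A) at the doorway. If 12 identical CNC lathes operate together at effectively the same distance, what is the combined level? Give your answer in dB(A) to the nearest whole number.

102 dB(A)

L_total = L₁ + 10·log₁₀ N for N identical incoherent sources.
L_total = 91 + 10·log₁₀(12) = 91 + 10.792 = 101.79 dB(A).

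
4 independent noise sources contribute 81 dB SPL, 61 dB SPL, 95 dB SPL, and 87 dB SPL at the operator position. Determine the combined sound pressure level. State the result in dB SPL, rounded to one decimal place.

For uncorrelated sources the intensities add, so convert each level to linear form, sum, and take 10·log₁₀ of the total.
Σ 10^(L/10) = 10^(81/10) + 10^(61/10) + 10^(95/10) + 10^(87/10) = 3.791e+09.
L_total = 10·log₁₀(3.791e+09) = 95.79 dB SPL.

95.8 dB SPL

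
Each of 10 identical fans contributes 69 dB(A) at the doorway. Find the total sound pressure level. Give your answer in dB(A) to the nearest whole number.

L_total = L₁ + 10·log₁₀ N for N identical incoherent sources.
L_total = 69 + 10·log₁₀(10) = 69 + 10.000 = 79.00 dB(A).

79 dB(A)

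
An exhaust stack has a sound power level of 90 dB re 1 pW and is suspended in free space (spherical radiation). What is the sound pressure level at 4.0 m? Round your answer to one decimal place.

Free-field spherical radiation: L_p = L_w − 10·log₁₀(4π·r²), r = 4.0 m.
4π·r² = 201.1 m², 10·log₁₀ of that is 23.033 dB.
L_p = 90 − 23.033 = 66.97 dB.

67.0 dB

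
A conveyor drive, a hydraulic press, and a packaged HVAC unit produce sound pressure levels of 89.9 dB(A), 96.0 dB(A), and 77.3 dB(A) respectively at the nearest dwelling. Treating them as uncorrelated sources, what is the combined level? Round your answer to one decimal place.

For uncorrelated sources the intensities add, so convert each level to linear form, sum, and take 10·log₁₀ of the total.
Σ 10^(L/10) = 10^(89.9/10) + 10^(96.0/10) + 10^(77.3/10) = 5.012e+09.
L_total = 10·log₁₀(5.012e+09) = 97.00 dB(A).

97.0 dB(A)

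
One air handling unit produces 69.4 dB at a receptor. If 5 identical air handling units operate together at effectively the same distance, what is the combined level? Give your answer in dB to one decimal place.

76.4 dB

L_total = L₁ + 10·log₁₀ N for N identical incoherent sources.
L_total = 69.4 + 10·log₁₀(5) = 69.4 + 6.990 = 76.39 dB.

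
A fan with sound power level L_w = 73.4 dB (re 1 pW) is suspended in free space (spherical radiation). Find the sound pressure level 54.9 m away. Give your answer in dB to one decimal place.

27.6 dB

Free-field spherical radiation: L_p = L_w − 10·log₁₀(4π·r²), r = 54.9 m.
4π·r² = 3.788e+04 m², 10·log₁₀ of that is 45.784 dB.
L_p = 73.4 − 45.784 = 27.62 dB.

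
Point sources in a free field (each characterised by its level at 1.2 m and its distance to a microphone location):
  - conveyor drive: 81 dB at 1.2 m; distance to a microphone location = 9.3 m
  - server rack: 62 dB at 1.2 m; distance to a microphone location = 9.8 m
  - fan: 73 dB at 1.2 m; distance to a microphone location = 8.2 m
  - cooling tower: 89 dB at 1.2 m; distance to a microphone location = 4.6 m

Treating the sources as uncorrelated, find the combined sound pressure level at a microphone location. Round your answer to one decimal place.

77.5 dB

Apply inverse-square spreading to bring every level to the receiver, then sum 10^(L/10).
conveyor drive: 81 − 20·log₁₀(9.3/1.2) = 81 − 17.79 = 63.21 dB.
server rack: 62 − 20·log₁₀(9.8/1.2) = 62 − 18.24 = 43.76 dB.
fan: 73 − 20·log₁₀(8.2/1.2) = 73 − 16.69 = 56.31 dB.
cooling tower: 89 − 20·log₁₀(4.6/1.2) = 89 − 11.67 = 77.33 dB.
Σ 10^(L/10) = 5.660e+07 → L_total = 10·log₁₀(5.660e+07) = 77.53 dB.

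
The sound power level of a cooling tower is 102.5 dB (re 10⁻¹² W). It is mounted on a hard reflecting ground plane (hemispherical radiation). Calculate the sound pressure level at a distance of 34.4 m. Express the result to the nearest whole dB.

The power spreads over a hemisphere of area 2π·r², so L_p = L_w − 10·log₁₀(2π·r²).
2π·r² = 7435 m², 10·log₁₀ of that is 38.713 dB.
L_p = 102.5 − 38.713 = 63.79 dB.

64 dB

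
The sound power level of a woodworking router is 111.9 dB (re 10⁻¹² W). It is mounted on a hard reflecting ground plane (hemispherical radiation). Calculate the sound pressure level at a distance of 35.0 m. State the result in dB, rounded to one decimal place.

73.0 dB

The power spreads over a hemisphere of area 2π·r², so L_p = L_w − 10·log₁₀(2π·r²).
2π·r² = 7697 m², 10·log₁₀ of that is 38.863 dB.
L_p = 111.9 − 38.863 = 73.04 dB.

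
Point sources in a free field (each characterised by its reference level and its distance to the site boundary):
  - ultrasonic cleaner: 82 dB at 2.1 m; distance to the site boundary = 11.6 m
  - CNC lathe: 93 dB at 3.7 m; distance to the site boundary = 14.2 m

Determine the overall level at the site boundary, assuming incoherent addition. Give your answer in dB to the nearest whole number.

Apply inverse-square spreading to bring every level to the receiver, then sum 10^(L/10).
ultrasonic cleaner: 82 − 20·log₁₀(11.6/2.1) = 82 − 14.84 = 67.16 dB.
CNC lathe: 93 − 20·log₁₀(14.2/3.7) = 93 − 11.68 = 81.32 dB.
Σ 10^(L/10) = 1.407e+08 → L_total = 10·log₁₀(1.407e+08) = 81.48 dB.

81 dB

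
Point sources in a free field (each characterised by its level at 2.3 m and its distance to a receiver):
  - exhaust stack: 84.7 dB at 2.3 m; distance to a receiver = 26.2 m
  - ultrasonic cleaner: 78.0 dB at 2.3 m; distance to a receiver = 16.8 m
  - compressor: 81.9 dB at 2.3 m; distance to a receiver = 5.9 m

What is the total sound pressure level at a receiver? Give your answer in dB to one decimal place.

74.3 dB

First find each source's level at the receiver (point-source: −20·log₁₀(r/r_ref)), then combine on an intensity basis.
exhaust stack: 84.7 − 20·log₁₀(26.2/2.3) = 84.7 − 21.13 = 63.57 dB.
ultrasonic cleaner: 78.0 − 20·log₁₀(16.8/2.3) = 78.0 − 17.27 = 60.73 dB.
compressor: 81.9 − 20·log₁₀(5.9/2.3) = 81.9 − 8.18 = 73.72 dB.
Σ 10^(L/10) = 2.699e+07 → L_total = 10·log₁₀(2.699e+07) = 74.31 dB.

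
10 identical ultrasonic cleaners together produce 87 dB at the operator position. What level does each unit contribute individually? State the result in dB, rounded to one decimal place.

10 equal contributions raise the level by 10·log₁₀ 10 = 10.000 dB, so each unit alone gives 87 − 10.000.

77.0 dB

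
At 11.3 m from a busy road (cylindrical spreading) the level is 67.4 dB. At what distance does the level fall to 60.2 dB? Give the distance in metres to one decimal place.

59.3 m

Line-source spreading drops the level by 10·log₁₀(r₂/r₁); inverting, r₂/r₁ = 10^(ΔL/10).
r₂ = 11.3·10^((67.4−60.2)/10) = 11.3·10^(7.2/10) = 59.30 m.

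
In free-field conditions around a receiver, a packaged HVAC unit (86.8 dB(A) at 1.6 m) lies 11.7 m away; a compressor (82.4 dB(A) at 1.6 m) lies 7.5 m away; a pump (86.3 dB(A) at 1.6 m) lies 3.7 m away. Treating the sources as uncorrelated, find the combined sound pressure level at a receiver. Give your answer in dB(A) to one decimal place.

Apply inverse-square spreading to bring every level to the receiver, then sum 10^(L/10).
packaged HVAC unit: 86.8 − 20·log₁₀(11.7/1.6) = 86.8 − 17.28 = 69.52 dB(A).
compressor: 82.4 − 20·log₁₀(7.5/1.6) = 82.4 − 13.42 = 68.98 dB(A).
pump: 86.3 − 20·log₁₀(3.7/1.6) = 86.3 − 7.28 = 79.02 dB(A).
Σ 10^(L/10) = 9.663e+07 → L_total = 10·log₁₀(9.663e+07) = 79.85 dB(A).

79.9 dB(A)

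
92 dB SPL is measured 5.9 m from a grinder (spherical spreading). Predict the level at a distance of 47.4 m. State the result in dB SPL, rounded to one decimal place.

73.9 dB SPL

Spherical spreading from a point source gives a 20·log₁₀(r₂/r₁) drop.
L₂ = 92 − 20·log₁₀(47.4/5.9) = 92 − 18.099 = 73.90 dB SPL.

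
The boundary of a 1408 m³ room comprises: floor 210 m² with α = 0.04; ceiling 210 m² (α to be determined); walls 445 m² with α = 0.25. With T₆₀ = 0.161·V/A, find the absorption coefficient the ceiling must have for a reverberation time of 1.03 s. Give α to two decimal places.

From T₆₀ = 0.161·V/A, the target T₆₀ = 1.03 s needs A = 0.161·1408/1.03 = 220.09 m².
Absorption from the other surfaces = 210·0.04 + 445·0.25 = 119.65 m², so the ceiling must supply 100.44 m² over 210 m².
α = 100.44/210 = 0.478.

0.48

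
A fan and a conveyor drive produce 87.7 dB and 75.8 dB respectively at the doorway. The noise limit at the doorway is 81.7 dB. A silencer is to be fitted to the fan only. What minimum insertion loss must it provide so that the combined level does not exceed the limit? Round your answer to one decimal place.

7.3 dB

The untreated sources together contribute 10^(75.8/10) = 3.802e+07, i.e. 75.80 dB.
To meet 81.7 dB overall, the treated fan may contribute at most 10^(81.7/10) − 3.802e+07 = 1.099e+08, i.e. 80.41 dB.
So the fan must be reduced from 87.7 to 80.41 dB: IL = 7.29 dB.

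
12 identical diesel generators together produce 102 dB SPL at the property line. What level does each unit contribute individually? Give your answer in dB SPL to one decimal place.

91.2 dB SPL

12 equal contributions raise the level by 10·log₁₀ 12 = 10.792 dB, so each unit alone gives 102 − 10.792.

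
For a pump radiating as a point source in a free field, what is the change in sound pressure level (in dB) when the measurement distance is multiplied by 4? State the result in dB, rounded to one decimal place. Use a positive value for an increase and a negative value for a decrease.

Point-source spreading: ΔL = −20·log₁₀(r₂/r₁).
ΔL = −20·log₁₀(4) = -12.04 dB.

-12.0 dB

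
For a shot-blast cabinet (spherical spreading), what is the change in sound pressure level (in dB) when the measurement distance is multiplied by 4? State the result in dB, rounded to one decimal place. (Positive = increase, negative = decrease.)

-12.0 dB

Point-source spreading: ΔL = −20·log₁₀(r₂/r₁).
ΔL = −20·log₁₀(4) = -12.04 dB.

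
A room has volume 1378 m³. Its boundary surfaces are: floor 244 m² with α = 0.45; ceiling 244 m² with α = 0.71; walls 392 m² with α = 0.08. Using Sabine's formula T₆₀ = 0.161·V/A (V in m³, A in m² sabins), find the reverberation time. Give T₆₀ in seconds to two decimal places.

A = Σ Sᵢαᵢ = 244·0.45 + 244·0.71 + 392·0.08 = 314.40 m².
T₆₀ = 0.161·V/A = 0.161·1378/314.40 = 0.706 s.

0.71 s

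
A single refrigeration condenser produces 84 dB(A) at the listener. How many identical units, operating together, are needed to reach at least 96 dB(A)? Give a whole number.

16

Need L₁ + 10·log₁₀ N ≥ 96, i.e. log₁₀ N ≥ 1.20.
N ≥ 10^(12.0/10) = 15.849, so N = 16.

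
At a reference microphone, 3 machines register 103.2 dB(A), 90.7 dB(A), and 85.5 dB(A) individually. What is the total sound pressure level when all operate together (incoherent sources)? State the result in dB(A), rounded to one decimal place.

103.5 dB(A)

For uncorrelated sources the intensities add, so convert each level to linear form, sum, and take 10·log₁₀ of the total.
Σ 10^(L/10) = 10^(103.2/10) + 10^(90.7/10) + 10^(85.5/10) = 2.242e+10.
L_total = 10·log₁₀(2.242e+10) = 103.51 dB(A).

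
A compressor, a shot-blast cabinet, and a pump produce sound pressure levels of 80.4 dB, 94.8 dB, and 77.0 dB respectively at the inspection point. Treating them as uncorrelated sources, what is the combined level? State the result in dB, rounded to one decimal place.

95.0 dB

For uncorrelated sources the intensities add, so convert each level to linear form, sum, and take 10·log₁₀ of the total.
Σ 10^(L/10) = 10^(80.4/10) + 10^(94.8/10) + 10^(77.0/10) = 3.180e+09.
L_total = 10·log₁₀(3.180e+09) = 95.02 dB.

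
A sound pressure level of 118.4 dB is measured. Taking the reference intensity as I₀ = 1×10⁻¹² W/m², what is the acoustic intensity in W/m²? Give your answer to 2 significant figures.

I = I₀·10^(L/10) = 10⁻¹² × 10^(118.4/10) = 10^(-0.160).

0.69 W/m²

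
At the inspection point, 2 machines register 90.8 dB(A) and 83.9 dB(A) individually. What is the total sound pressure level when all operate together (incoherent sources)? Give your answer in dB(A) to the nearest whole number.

92 dB(A)

For uncorrelated sources the intensities add, so convert each level to linear form, sum, and take 10·log₁₀ of the total.
Σ 10^(L/10) = 10^(90.8/10) + 10^(83.9/10) = 1.448e+09.
L_total = 10·log₁₀(1.448e+09) = 91.61 dB(A).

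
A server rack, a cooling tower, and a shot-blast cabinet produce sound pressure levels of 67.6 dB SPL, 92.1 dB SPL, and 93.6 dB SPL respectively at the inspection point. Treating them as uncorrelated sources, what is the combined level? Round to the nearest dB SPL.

For uncorrelated sources the intensities add, so convert each level to linear form, sum, and take 10·log₁₀ of the total.
Σ 10^(L/10) = 10^(67.6/10) + 10^(92.1/10) + 10^(93.6/10) = 3.918e+09.
L_total = 10·log₁₀(3.918e+09) = 95.93 dB SPL.

96 dB SPL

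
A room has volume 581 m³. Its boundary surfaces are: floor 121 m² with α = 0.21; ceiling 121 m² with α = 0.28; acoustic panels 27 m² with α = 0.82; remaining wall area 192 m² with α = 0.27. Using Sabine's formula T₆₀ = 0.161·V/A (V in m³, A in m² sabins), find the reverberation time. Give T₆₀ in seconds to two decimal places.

Summing Sᵢαᵢ: 121·0.21 + 121·0.28 + 27·0.82 + 192·0.27 = 133.27 m².
T₆₀ = 0.161 × 581 / 133.27 = 0.702 s.

0.70 s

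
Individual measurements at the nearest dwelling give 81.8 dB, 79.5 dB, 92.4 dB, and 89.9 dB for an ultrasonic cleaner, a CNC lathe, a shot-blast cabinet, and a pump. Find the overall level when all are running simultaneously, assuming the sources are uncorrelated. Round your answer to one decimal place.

94.7 dB

For uncorrelated sources the intensities add, so convert each level to linear form, sum, and take 10·log₁₀ of the total.
Σ 10^(L/10) = 10^(81.8/10) + 10^(79.5/10) + 10^(92.4/10) + 10^(89.9/10) = 2.956e+09.
L_total = 10·log₁₀(2.956e+09) = 94.71 dB.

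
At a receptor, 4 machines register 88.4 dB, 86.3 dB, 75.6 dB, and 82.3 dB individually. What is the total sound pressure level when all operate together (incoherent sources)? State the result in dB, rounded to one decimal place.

Incoherent sources combine by intensity addition: L_total = 10·log₁₀(Σ 10^(L_i/10)).
Σ 10^(L/10) = 10^(88.4/10) + 10^(86.3/10) + 10^(75.6/10) + 10^(82.3/10) = 1.325e+09.
L_total = 10·log₁₀(1.325e+09) = 91.22 dB.

91.2 dB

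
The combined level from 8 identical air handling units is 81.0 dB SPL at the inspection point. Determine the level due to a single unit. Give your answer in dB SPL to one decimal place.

8 equal contributions raise the level by 10·log₁₀ 8 = 9.031 dB, so each unit alone gives 81.0 − 9.031.

72.0 dB SPL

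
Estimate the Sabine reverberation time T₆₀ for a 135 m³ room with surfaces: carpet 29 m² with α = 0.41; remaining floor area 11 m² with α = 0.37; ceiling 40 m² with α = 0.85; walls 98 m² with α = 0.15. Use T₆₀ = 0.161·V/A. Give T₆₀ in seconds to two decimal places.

Total absorption A = 29·0.41 + 11·0.37 + 40·0.85 + 98·0.15 = 64.66 m² sabins.
T₆₀ = 0.161 × 135 / 64.66 = 0.336 s.

0.34 s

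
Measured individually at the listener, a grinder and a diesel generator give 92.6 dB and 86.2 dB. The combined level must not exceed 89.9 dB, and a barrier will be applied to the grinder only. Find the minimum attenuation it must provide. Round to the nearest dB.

5 dB

Everything except the grinder sums to 10^(86.2/10) = 4.169e+08 in linear terms, 86.20 dB.
The limit corresponds to 10^(89.9/10) = 9.772e+08; subtracting the fixed part leaves 5.604e+08 for the grinder, i.e. 87.48 dB.
So the grinder must be reduced from 92.6 to 87.48 dB: IL = 5.12 dB.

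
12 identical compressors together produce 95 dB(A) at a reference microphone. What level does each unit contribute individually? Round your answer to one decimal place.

84.2 dB(A)

For N identical incoherent sources L_total = L₁ + 10·log₁₀ N, so L₁ = 95 − 10·log₁₀(12) = 95 − 10.792.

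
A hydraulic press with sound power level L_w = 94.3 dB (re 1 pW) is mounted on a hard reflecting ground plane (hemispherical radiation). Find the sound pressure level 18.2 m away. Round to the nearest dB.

The power spreads over a hemisphere of area 2π·r², so L_p = L_w − 10·log₁₀(2π·r²).
2π·r² = 2081 m², 10·log₁₀ of that is 33.183 dB.
L_p = 94.3 − 33.183 = 61.12 dB.

61 dB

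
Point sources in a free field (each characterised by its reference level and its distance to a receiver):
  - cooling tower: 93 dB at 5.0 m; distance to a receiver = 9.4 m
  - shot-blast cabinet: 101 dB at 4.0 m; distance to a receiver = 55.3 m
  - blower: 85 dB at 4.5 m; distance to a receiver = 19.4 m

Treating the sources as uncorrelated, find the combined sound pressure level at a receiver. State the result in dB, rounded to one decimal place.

Apply inverse-square spreading to bring every level to the receiver, then sum 10^(L/10).
cooling tower: 93 − 20·log₁₀(9.4/5.0) = 93 − 5.48 = 87.52 dB.
shot-blast cabinet: 101 − 20·log₁₀(55.3/4.0) = 101 − 22.81 = 78.19 dB.
blower: 85 − 20·log₁₀(19.4/4.5) = 85 − 12.69 = 72.31 dB.
Σ 10^(L/10) = 6.474e+08 → L_total = 10·log₁₀(6.474e+08) = 88.11 dB.

88.1 dB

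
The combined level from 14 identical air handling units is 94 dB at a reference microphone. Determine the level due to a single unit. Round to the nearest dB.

83 dB

14 equal contributions raise the level by 10·log₁₀ 14 = 11.461 dB, so each unit alone gives 94 − 11.461.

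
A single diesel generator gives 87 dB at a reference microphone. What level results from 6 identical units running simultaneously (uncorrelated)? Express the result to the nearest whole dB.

95 dB

N identical incoherent sources raise the level by 10·log₁₀ N.
L_total = 87 + 10·log₁₀(6) = 87 + 7.782 = 94.78 dB.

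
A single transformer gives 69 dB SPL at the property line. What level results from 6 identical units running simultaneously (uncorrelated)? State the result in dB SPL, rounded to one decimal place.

76.8 dB SPL

L_total = L₁ + 10·log₁₀ N for N identical incoherent sources.
L_total = 69 + 10·log₁₀(6) = 69 + 7.782 = 76.78 dB SPL.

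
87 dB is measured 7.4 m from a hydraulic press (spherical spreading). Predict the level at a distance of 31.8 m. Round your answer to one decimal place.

74.3 dB

Point-source attenuation: ΔL = 20·log₁₀(r₂/r₁) = 20·log₁₀(31.8/7.4) = 12.664 dB.
L₂ = 87 − 20·log₁₀(31.8/7.4) = 87 − 12.664 = 74.34 dB.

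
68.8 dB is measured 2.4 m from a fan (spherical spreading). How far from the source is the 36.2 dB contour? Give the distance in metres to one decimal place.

102.4 m

The 32.6 dB drop corresponds to a distance ratio of 10^(32.6/20) for a point source.
r₂ = 2.4·10^((68.8−36.2)/20) = 2.4·10^(32.6/20) = 102.38 m.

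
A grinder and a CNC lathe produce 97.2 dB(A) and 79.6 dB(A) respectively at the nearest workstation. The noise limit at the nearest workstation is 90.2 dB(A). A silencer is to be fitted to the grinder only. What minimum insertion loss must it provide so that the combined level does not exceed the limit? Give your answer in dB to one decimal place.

7.4 dB

Fixed contribution from the other source: Σ 10^(L/10) = 10^(79.6/10) = 9.120e+07 (79.60 dB(A)).
The limit corresponds to 10^(90.2/10) = 1.047e+09; subtracting the fixed part leaves 9.559e+08 for the grinder, i.e. 89.80 dB(A).
So the grinder must be reduced from 97.2 to 89.80 dB(A): IL = 7.40 dB.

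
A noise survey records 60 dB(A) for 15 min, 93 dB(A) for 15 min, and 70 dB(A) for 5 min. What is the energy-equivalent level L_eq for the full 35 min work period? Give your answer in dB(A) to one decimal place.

89.3 dB(A)

The energy average is taken in the linear domain: L_eq = 10·log₁₀[(Σ tᵢ·10^(Lᵢ/10))/T], T = 35 min.
Σ tᵢ·10^(Lᵢ/10) = 15·10^(60/10) + 15·10^(93/10) + 5·10^(70/10) = 2.999e+10.
L_eq = 10·log₁₀(2.999e+10/35) = 89.33 dB(A).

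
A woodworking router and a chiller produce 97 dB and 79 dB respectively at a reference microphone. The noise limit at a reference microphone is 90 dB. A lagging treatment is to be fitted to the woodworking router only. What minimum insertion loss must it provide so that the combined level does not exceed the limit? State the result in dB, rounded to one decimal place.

7.4 dB

The untreated sources together contribute 10^(79/10) = 7.943e+07, i.e. 79.00 dB.
To meet 90 dB overall, the treated woodworking router may contribute at most 10^(90/10) − 7.943e+07 = 9.206e+08, i.e. 89.64 dB.
So the woodworking router must be reduced from 97 to 89.64 dB: IL = 7.36 dB.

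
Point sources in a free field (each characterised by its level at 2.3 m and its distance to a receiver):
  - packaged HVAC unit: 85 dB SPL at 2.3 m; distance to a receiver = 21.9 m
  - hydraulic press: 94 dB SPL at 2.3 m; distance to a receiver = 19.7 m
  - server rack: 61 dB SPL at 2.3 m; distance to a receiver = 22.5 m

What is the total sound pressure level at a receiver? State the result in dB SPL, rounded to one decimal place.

Propagate each source to the receiver with L = L_ref − 20·log₁₀(r/r_ref), then add intensities.
packaged HVAC unit: 85 − 20·log₁₀(21.9/2.3) = 85 − 19.57 = 65.43 dB SPL.
hydraulic press: 94 − 20·log₁₀(19.7/2.3) = 94 − 18.65 = 75.35 dB SPL.
server rack: 61 − 20·log₁₀(22.5/2.3) = 61 − 19.81 = 41.19 dB SPL.
Σ 10^(L/10) = 3.774e+07 → L_total = 10·log₁₀(3.774e+07) = 75.77 dB SPL.

75.8 dB SPL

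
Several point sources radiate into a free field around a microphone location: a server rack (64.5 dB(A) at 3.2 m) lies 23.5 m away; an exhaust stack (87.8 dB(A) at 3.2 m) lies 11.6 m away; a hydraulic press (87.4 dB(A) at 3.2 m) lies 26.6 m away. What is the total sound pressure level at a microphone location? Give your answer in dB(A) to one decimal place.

First find each source's level at the receiver (point-source: −20·log₁₀(r/r_ref)), then combine on an intensity basis.
server rack: 64.5 − 20·log₁₀(23.5/3.2) = 64.5 − 17.32 = 47.18 dB(A).
exhaust stack: 87.8 − 20·log₁₀(11.6/3.2) = 87.8 − 11.19 = 76.61 dB(A).
hydraulic press: 87.4 − 20·log₁₀(26.6/3.2) = 87.4 − 18.39 = 69.01 dB(A).
Σ 10^(L/10) = 5.386e+07 → L_total = 10·log₁₀(5.386e+07) = 77.31 dB(A).

77.3 dB(A)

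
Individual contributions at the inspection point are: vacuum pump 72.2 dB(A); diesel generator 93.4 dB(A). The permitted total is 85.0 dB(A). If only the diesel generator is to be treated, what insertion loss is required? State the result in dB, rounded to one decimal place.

Fixed contribution from the other source: Σ 10^(L/10) = 10^(72.2/10) = 1.660e+07 (72.20 dB(A)).
The limit corresponds to 10^(85.0/10) = 3.162e+08; subtracting the fixed part leaves 2.996e+08 for the diesel generator, i.e. 84.77 dB(A).
Required insertion loss = 93.4 − 84.77 = 8.63 dB.

8.6 dB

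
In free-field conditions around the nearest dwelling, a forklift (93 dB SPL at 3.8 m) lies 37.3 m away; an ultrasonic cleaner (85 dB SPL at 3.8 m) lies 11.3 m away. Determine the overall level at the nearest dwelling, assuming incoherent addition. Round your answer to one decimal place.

Apply inverse-square spreading to bring every level to the receiver, then sum 10^(L/10).
forklift: 93 − 20·log₁₀(37.3/3.8) = 93 − 19.84 = 73.16 dB SPL.
ultrasonic cleaner: 85 − 20·log₁₀(11.3/3.8) = 85 − 9.47 = 75.53 dB SPL.
Σ 10^(L/10) = 5.647e+07 → L_total = 10·log₁₀(5.647e+07) = 77.52 dB SPL.

77.5 dB SPL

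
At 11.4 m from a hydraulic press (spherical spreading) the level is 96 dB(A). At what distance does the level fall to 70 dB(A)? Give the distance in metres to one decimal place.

227.5 m

Point-source spreading drops the level by 20·log₁₀(r₂/r₁); inverting, r₂/r₁ = 10^(ΔL/20).
r₂ = 11.4·10^((96−70)/20) = 11.4·10^(26.0/20) = 227.46 m.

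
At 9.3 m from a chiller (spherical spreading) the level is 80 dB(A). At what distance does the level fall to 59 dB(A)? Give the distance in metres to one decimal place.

104.3 m

For a point source L₁ − L₂ = 20·log₁₀(r₂/r₁), so r₂ = r₁·10^((L₁−L₂)/20).
r₂ = 9.3·10^((80−59)/20) = 9.3·10^(21.0/20) = 104.35 m.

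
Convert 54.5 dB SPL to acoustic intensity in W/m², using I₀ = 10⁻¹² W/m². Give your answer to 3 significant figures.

L = 10·log₁₀(I/I₀) ⇒ I = I₀·10^(L/10) = 10⁻¹² × 10^5.45.

2.82e-07 W/m²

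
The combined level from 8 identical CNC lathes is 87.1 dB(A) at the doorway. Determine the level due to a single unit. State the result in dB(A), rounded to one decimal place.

78.1 dB(A)

Dividing the total intensity by 8 lowers the level by 10·log₁₀ 8 = 9.031 dB: L₁ = 87.1 − 9.031.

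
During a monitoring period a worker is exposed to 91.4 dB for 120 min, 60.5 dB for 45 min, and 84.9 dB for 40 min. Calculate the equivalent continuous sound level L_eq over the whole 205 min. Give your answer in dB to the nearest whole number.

Weight each interval's intensity by its duration and average over T = 205 min:
Σ tᵢ·10^(Lᵢ/10) = 120·10^(91.4/10) + 45·10^(60.5/10) + 40·10^(84.9/10) = 1.781e+11.
L_eq = 10·log₁₀(1.781e+11/205) = 89.39 dB.

89 dB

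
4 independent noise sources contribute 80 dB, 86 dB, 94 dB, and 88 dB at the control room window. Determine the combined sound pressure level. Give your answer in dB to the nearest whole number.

Incoherent sources combine by intensity addition: L_total = 10·log₁₀(Σ 10^(L_i/10)).
Σ 10^(L/10) = 10^(80/10) + 10^(86/10) + 10^(94/10) + 10^(88/10) = 3.641e+09.
L_total = 10·log₁₀(3.641e+09) = 95.61 dB.

96 dB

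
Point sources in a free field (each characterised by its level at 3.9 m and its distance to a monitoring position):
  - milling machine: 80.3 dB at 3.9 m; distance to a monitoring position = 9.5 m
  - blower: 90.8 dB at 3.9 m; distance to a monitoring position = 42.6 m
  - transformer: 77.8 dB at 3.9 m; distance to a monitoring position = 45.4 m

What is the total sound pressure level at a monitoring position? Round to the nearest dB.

Propagate each source to the receiver with L = L_ref − 20·log₁₀(r/r_ref), then add intensities.
milling machine: 80.3 − 20·log₁₀(9.5/3.9) = 80.3 − 7.73 = 72.57 dB.
blower: 90.8 − 20·log₁₀(42.6/3.9) = 90.8 − 20.77 = 70.03 dB.
transformer: 77.8 − 20·log₁₀(45.4/3.9) = 77.8 − 21.32 = 56.48 dB.
Σ 10^(L/10) = 2.858e+07 → L_total = 10·log₁₀(2.858e+07) = 74.56 dB.

75 dB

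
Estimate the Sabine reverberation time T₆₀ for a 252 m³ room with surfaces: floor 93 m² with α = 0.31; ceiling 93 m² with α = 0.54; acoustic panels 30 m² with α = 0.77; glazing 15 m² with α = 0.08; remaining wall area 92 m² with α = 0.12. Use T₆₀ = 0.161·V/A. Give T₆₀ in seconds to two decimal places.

0.35 s

Summing Sᵢαᵢ: 93·0.31 + 93·0.54 + 30·0.77 + 15·0.08 + 92·0.12 = 114.39 m².
T₆₀ = 0.161·V/A = 0.161·252/114.39 = 0.355 s.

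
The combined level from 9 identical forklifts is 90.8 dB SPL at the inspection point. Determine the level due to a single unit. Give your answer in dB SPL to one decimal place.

81.3 dB SPL

Dividing the total intensity by 9 lowers the level by 10·log₁₀ 9 = 9.542 dB: L₁ = 90.8 − 9.542.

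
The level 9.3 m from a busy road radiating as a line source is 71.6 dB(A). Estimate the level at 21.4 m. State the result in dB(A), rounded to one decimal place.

Line-source attenuation: ΔL = 10·log₁₀(r₂/r₁) = 10·log₁₀(21.4/9.3) = 3.619 dB.
L₂ = 71.6 − 10·log₁₀(21.4/9.3) = 71.6 − 3.619 = 67.98 dB(A).

68.0 dB(A)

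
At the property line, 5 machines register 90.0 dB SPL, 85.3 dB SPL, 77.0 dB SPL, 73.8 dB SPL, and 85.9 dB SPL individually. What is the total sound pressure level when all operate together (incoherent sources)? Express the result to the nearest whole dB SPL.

93 dB SPL

For uncorrelated sources the intensities add, so convert each level to linear form, sum, and take 10·log₁₀ of the total.
Σ 10^(L/10) = 10^(90.0/10) + 10^(85.3/10) + 10^(77.0/10) + 10^(73.8/10) + 10^(85.9/10) = 1.802e+09.
L_total = 10·log₁₀(1.802e+09) = 92.56 dB SPL.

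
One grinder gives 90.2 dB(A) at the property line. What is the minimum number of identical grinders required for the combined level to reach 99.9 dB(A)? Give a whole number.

10

N identical sources give L₁ + 10·log₁₀ N, so require 10·log₁₀ N ≥ 99.9 − 90.2 = 9.7 dB.
N ≥ 10^(9.7/10) = 9.333, so N = 10.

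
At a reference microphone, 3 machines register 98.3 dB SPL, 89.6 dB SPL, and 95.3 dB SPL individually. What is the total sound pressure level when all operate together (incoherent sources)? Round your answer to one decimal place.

Incoherent sources combine by intensity addition: L_total = 10·log₁₀(Σ 10^(L_i/10)).
Σ 10^(L/10) = 10^(98.3/10) + 10^(89.6/10) + 10^(95.3/10) = 1.106e+10.
L_total = 10·log₁₀(1.106e+10) = 100.44 dB SPL.

100.4 dB SPL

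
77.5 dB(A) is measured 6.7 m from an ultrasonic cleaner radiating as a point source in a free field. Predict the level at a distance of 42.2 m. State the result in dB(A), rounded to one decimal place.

For a point source, L₂ = L₁ − 20·log₁₀(r₂/r₁).
L₂ = 77.5 − 20·log₁₀(42.2/6.7) = 77.5 − 15.985 = 61.52 dB(A).

61.5 dB(A)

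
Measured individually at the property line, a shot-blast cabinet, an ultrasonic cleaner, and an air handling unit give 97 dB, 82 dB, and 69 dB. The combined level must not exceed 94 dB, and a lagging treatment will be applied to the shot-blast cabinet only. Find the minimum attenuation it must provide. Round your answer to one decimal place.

3.3 dB

Fixed contribution from the other sources: Σ 10^(L/10) = 10^(82/10) + 10^(69/10) = 1.664e+08 (82.21 dB).
To meet 94 dB overall, the treated shot-blast cabinet may contribute at most 10^(94/10) − 1.664e+08 = 2.345e+09, i.e. 93.70 dB.
Required insertion loss = 97 − 93.70 = 3.30 dB.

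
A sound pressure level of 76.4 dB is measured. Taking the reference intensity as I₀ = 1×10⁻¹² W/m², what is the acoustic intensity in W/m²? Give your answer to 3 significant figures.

4.37e-05 W/m²

L = 10·log₁₀(I/I₀) ⇒ I = I₀·10^(L/10) = 10⁻¹² × 10^7.64.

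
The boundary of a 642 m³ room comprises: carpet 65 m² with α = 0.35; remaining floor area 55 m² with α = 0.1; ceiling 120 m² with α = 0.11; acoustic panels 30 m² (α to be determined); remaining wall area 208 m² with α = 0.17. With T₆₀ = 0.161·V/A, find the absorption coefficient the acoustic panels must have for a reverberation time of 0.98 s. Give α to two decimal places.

0.96

A = 0.161·V/T₆₀ = 0.161·642/0.98 = 105.47 m² sabins.
Absorption from the other surfaces = 65·0.35 + 55·0.1 + 120·0.11 + 208·0.17 = 76.81 m², so the acoustic panels must supply 28.66 m² over 30 m².
α = 28.66/30 = 0.955.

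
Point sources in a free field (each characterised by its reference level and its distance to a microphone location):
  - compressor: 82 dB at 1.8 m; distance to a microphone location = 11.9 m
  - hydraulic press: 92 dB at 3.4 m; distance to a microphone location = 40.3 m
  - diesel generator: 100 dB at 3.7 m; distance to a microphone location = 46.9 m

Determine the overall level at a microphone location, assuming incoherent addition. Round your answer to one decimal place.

Propagate each source to the receiver with L = L_ref − 20·log₁₀(r/r_ref), then add intensities.
compressor: 82 − 20·log₁₀(11.9/1.8) = 82 − 16.41 = 65.59 dB.
hydraulic press: 92 − 20·log₁₀(40.3/3.4) = 92 − 21.48 = 70.52 dB.
diesel generator: 100 − 20·log₁₀(46.9/3.7) = 100 − 22.06 = 77.94 dB.
Σ 10^(L/10) = 7.715e+07 → L_total = 10·log₁₀(7.715e+07) = 78.87 dB.

78.9 dB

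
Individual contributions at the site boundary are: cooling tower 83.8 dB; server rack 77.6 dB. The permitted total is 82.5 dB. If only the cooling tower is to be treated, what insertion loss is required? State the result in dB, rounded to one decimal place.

The untreated sources together contribute 10^(77.6/10) = 5.754e+07, i.e. 77.60 dB.
To meet 82.5 dB overall, the treated cooling tower may contribute at most 10^(82.5/10) − 5.754e+07 = 1.203e+08, i.e. 80.80 dB.
Required insertion loss = 83.8 − 80.80 = 3.00 dB.

3.0 dB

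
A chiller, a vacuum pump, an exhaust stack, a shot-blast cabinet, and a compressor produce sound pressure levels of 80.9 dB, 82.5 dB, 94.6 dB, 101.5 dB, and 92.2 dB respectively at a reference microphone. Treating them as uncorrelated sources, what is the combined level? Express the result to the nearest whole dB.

Incoherent sources combine by intensity addition: L_total = 10·log₁₀(Σ 10^(L_i/10)).
Σ 10^(L/10) = 10^(80.9/10) + 10^(82.5/10) + 10^(94.6/10) + 10^(101.5/10) + 10^(92.2/10) = 1.897e+10.
L_total = 10·log₁₀(1.897e+10) = 102.78 dB.

103 dB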